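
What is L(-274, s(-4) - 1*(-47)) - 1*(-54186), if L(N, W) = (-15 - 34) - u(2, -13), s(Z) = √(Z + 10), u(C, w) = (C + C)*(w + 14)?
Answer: 54133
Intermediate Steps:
u(C, w) = 2*C*(14 + w) (u(C, w) = (2*C)*(14 + w) = 2*C*(14 + w))
s(Z) = √(10 + Z)
L(N, W) = -53 (L(N, W) = (-15 - 34) - 2*2*(14 - 13) = -49 - 2*2 = -49 - 1*4 = -49 - 4 = -53)
L(-274, s(-4) - 1*(-47)) - 1*(-54186) = -53 - 1*(-54186) = -53 + 54186 = 54133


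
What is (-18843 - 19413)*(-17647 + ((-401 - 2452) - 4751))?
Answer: 966002256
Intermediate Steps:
(-18843 - 19413)*(-17647 + ((-401 - 2452) - 4751)) = -38256*(-17647 + (-2853 - 4751)) = -38256*(-17647 - 7604) = -38256*(-25251) = 966002256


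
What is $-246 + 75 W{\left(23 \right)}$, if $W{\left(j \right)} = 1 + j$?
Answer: $1554$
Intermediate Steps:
$-246 + 75 W{\left(23 \right)} = -246 + 75 \left(1 + 23\right) = -246 + 75 \cdot 24 = -246 + 1800 = 1554$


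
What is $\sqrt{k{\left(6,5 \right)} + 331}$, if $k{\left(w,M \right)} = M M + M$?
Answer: $19$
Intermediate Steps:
$k{\left(w,M \right)} = M + M^{2}$ ($k{\left(w,M \right)} = M^{2} + M = M + M^{2}$)
$\sqrt{k{\left(6,5 \right)} + 331} = \sqrt{5 \left(1 + 5\right) + 331} = \sqrt{5 \cdot 6 + 331} = \sqrt{30 + 331} = \sqrt{361} = 19$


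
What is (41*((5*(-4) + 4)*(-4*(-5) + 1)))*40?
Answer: -551040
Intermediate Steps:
(41*((5*(-4) + 4)*(-4*(-5) + 1)))*40 = (41*((-20 + 4)*(20 + 1)))*40 = (41*(-16*21))*40 = (41*(-336))*40 = -13776*40 = -551040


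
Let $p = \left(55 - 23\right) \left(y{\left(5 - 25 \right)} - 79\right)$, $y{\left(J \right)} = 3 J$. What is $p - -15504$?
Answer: $11056$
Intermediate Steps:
$p = -4448$ ($p = \left(55 - 23\right) \left(3 \left(5 - 25\right) - 79\right) = 32 \left(3 \left(5 - 25\right) - 79\right) = 32 \left(3 \left(-20\right) - 79\right) = 32 \left(-60 - 79\right) = 32 \left(-139\right) = -4448$)
$p - -15504 = -4448 - -15504 = -4448 + 15504 = 11056$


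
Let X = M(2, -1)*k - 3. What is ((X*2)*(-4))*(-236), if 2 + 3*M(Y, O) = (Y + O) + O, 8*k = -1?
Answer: -16520/3 ≈ -5506.7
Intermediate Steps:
k = -⅛ (k = (⅛)*(-1) = -⅛ ≈ -0.12500)
M(Y, O) = -⅔ + Y/3 + 2*O/3 (M(Y, O) = -⅔ + ((Y + O) + O)/3 = -⅔ + ((O + Y) + O)/3 = -⅔ + (Y + 2*O)/3 = -⅔ + (Y/3 + 2*O/3) = -⅔ + Y/3 + 2*O/3)
X = -35/12 (X = (-⅔ + (⅓)*2 + (⅔)*(-1))*(-⅛) - 3 = (-⅔ + ⅔ - ⅔)*(-⅛) - 3 = -⅔*(-⅛) - 3 = 1/12 - 3 = -35/12 ≈ -2.9167)
((X*2)*(-4))*(-236) = (-35/12*2*(-4))*(-236) = -35/6*(-4)*(-236) = (70/3)*(-236) = -16520/3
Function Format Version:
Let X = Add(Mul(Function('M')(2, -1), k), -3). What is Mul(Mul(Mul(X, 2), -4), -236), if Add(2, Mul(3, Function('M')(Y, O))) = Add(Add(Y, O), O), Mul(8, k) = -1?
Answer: Rational(-16520, 3) ≈ -5506.7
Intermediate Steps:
k = Rational(-1, 8) (k = Mul(Rational(1, 8), -1) = Rational(-1, 8) ≈ -0.12500)
Function('M')(Y, O) = Add(Rational(-2, 3), Mul(Rational(1, 3), Y), Mul(Rational(2, 3), O)) (Function('M')(Y, O) = Add(Rational(-2, 3), Mul(Rational(1, 3), Add(Add(Y, O), O))) = Add(Rational(-2, 3), Mul(Rational(1, 3), Add(Add(O, Y), O))) = Add(Rational(-2, 3), Mul(Rational(1, 3), Add(Y, Mul(2, O)))) = Add(Rational(-2, 3), Add(Mul(Rational(1, 3), Y), Mul(Rational(2, 3), O))) = Add(Rational(-2, 3), Mul(Rational(1, 3), Y), Mul(Rational(2, 3), O)))
X = Rational(-35, 12) (X = Add(Mul(Add(Rational(-2, 3), Mul(Rational(1, 3), 2), Mul(Rational(2, 3), -1)), Rational(-1, 8)), -3) = Add(Mul(Add(Rational(-2, 3), Rational(2, 3), Rational(-2, 3)), Rational(-1, 8)), -3) = Add(Mul(Rational(-2, 3), Rational(-1, 8)), -3) = Add(Rational(1, 12), -3) = Rational(-35, 12) ≈ -2.9167)
Mul(Mul(Mul(X, 2), -4), -236) = Mul(Mul(Mul(Rational(-35, 12), 2), -4), -236) = Mul(Mul(Rational(-35, 6), -4), -236) = Mul(Rational(70, 3), -236) = Rational(-16520, 3)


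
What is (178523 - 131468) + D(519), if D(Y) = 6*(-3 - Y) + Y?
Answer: 44442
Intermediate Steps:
D(Y) = -18 - 5*Y (D(Y) = (-18 - 6*Y) + Y = -18 - 5*Y)
(178523 - 131468) + D(519) = (178523 - 131468) + (-18 - 5*519) = 47055 + (-18 - 2595) = 47055 - 2613 = 44442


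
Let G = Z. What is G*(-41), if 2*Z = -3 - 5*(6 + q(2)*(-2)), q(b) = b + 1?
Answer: 123/2 ≈ 61.500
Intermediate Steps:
q(b) = 1 + b
Z = -3/2 (Z = (-3 - 5*(6 + (1 + 2)*(-2)))/2 = (-3 - 5*(6 + 3*(-2)))/2 = (-3 - 5*(6 - 6))/2 = (-3 - 5*0)/2 = (-3 + 0)/2 = (½)*(-3) = -3/2 ≈ -1.5000)
G = -3/2 ≈ -1.5000
G*(-41) = -3/2*(-41) = 123/2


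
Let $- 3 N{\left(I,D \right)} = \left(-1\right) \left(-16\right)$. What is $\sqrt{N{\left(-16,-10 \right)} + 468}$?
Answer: $\frac{2 \sqrt{1041}}{3} \approx 21.51$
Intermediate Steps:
$N{\left(I,D \right)} = - \frac{16}{3}$ ($N{\left(I,D \right)} = - \frac{\left(-1\right) \left(-16\right)}{3} = \left(- \frac{1}{3}\right) 16 = - \frac{16}{3}$)
$\sqrt{N{\left(-16,-10 \right)} + 468} = \sqrt{- \frac{16}{3} + 468} = \sqrt{\frac{1388}{3}} = \frac{2 \sqrt{1041}}{3}$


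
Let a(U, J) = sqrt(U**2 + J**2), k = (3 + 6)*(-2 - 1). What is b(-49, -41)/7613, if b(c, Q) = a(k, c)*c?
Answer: -49*sqrt(3130)/7613 ≈ -0.36009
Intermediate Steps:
k = -27 (k = 9*(-3) = -27)
a(U, J) = sqrt(J**2 + U**2)
b(c, Q) = c*sqrt(729 + c**2) (b(c, Q) = sqrt(c**2 + (-27)**2)*c = sqrt(c**2 + 729)*c = sqrt(729 + c**2)*c = c*sqrt(729 + c**2))
b(-49, -41)/7613 = -49*sqrt(729 + (-49)**2)/7613 = -49*sqrt(729 + 2401)*(1/7613) = -49*sqrt(3130)*(1/7613) = -49*sqrt(3130)/7613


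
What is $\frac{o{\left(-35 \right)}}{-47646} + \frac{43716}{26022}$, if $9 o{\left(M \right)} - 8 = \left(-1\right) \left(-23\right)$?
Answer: $\frac{3124204357}{1859766318} \approx 1.6799$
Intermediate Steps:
$o{\left(M \right)} = \frac{31}{9}$ ($o{\left(M \right)} = \frac{8}{9} + \frac{\left(-1\right) \left(-23\right)}{9} = \frac{8}{9} + \frac{1}{9} \cdot 23 = \frac{8}{9} + \frac{23}{9} = \frac{31}{9}$)
$\frac{o{\left(-35 \right)}}{-47646} + \frac{43716}{26022} = \frac{31}{9 \left(-47646\right)} + \frac{43716}{26022} = \frac{31}{9} \left(- \frac{1}{47646}\right) + 43716 \cdot \frac{1}{26022} = - \frac{31}{428814} + \frac{7286}{4337} = \frac{3124204357}{1859766318}$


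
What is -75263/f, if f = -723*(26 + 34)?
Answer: 75263/43380 ≈ 1.7350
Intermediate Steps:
f = -43380 (f = -723*60 = -43380)
-75263/f = -75263/(-43380) = -75263*(-1/43380) = 75263/43380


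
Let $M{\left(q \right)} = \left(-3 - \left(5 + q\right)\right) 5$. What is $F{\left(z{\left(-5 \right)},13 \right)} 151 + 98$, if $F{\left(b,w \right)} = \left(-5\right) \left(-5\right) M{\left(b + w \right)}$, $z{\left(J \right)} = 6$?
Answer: $-509527$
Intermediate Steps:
$M{\left(q \right)} = -40 - 5 q$ ($M{\left(q \right)} = \left(-8 - q\right) 5 = -40 - 5 q$)
$F{\left(b,w \right)} = -1000 - 125 b - 125 w$ ($F{\left(b,w \right)} = \left(-5\right) \left(-5\right) \left(-40 - 5 \left(b + w\right)\right) = 25 \left(-40 - \left(5 b + 5 w\right)\right) = 25 \left(-40 - 5 b - 5 w\right) = -1000 - 125 b - 125 w$)
$F{\left(z{\left(-5 \right)},13 \right)} 151 + 98 = \left(-1000 - 750 - 1625\right) 151 + 98 = \left(-3375\right) 151 + 98 = -509625 + 98 = -509527$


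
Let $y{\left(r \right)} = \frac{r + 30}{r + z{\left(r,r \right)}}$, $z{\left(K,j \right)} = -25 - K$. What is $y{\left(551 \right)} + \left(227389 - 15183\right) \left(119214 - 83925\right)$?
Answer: $\frac{187213437769}{25} \approx 7.4885 \cdot 10^{9}$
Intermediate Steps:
$y{\left(r \right)} = - \frac{6}{5} - \frac{r}{25}$ ($y{\left(r \right)} = \frac{r + 30}{r - \left(25 + r\right)} = \frac{30 + r}{-25} = \left(30 + r\right) \left(- \frac{1}{25}\right) = - \frac{6}{5} - \frac{r}{25}$)
$y{\left(551 \right)} + \left(227389 - 15183\right) \left(119214 - 83925\right) = \left(- \frac{6}{5} - \frac{551}{25}\right) + \left(227389 - 15183\right) \left(119214 - 83925\right) = \left(- \frac{6}{5} - \frac{551}{25}\right) + 212206 \cdot 35289 = - \frac{581}{25} + 7488537534 = \frac{187213437769}{25}$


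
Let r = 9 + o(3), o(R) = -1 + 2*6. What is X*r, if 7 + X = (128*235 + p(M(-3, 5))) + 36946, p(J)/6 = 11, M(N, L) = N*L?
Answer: 1341700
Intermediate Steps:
M(N, L) = L*N
p(J) = 66 (p(J) = 6*11 = 66)
o(R) = 11 (o(R) = -1 + 12 = 11)
r = 20 (r = 9 + 11 = 20)
X = 67085 (X = -7 + ((128*235 + 66) + 36946) = -7 + ((30080 + 66) + 36946) = -7 + (30146 + 36946) = -7 + 67092 = 67085)
X*r = 67085*20 = 1341700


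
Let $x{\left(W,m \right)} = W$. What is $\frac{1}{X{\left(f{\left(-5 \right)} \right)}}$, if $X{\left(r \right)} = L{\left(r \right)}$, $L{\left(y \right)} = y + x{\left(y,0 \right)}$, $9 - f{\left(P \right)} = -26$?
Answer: $\frac{1}{70} \approx 0.014286$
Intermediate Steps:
$f{\left(P \right)} = 35$ ($f{\left(P \right)} = 9 - -26 = 9 + 26 = 35$)
$L{\left(y \right)} = 2 y$ ($L{\left(y \right)} = y + y = 2 y$)
$X{\left(r \right)} = 2 r$
$\frac{1}{X{\left(f{\left(-5 \right)} \right)}} = \frac{1}{2 \cdot 35} = \frac{1}{70}$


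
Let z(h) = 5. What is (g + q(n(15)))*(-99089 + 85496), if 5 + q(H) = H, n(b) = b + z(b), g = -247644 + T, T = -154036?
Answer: 5459832345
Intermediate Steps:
g = -401680 (g = -247644 - 154036 = -401680)
n(b) = 5 + b (n(b) = b + 5 = 5 + b)
q(H) = -5 + H
(g + q(n(15)))*(-99089 + 85496) = (-401680 + (-5 + (5 + 15)))*(-99089 + 85496) = (-401680 + (-5 + 20))*(-13593) = (-401680 + 15)*(-13593) = -401665*(-13593) = 5459832345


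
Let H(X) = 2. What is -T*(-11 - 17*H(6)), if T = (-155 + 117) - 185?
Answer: -10035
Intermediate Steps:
T = -223 (T = -38 - 185 = -223)
-T*(-11 - 17*H(6)) = -(-223)*(-11 - 17*2) = -(-223)*(-11 - 34) = -(-223)*(-45) = -1*10035 = -10035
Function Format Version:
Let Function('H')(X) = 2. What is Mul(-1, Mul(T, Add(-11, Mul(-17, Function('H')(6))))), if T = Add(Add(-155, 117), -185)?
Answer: -10035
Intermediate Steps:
T = -223 (T = Add(-38, -185) = -223)
Mul(-1, Mul(T, Add(-11, Mul(-17, Function('H')(6))))) = Mul(-1, Mul(-223, Add(-11, Mul(-17, 2)))) = Mul(-1, Mul(-223, Add(-11, -34))) = Mul(-1, Mul(-223, -45)) = Mul(-1, 10035) = -10035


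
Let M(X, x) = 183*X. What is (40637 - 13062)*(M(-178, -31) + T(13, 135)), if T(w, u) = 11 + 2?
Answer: -897869575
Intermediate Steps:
T(w, u) = 13
(40637 - 13062)*(M(-178, -31) + T(13, 135)) = (40637 - 13062)*(183*(-178) + 13) = 27575*(-32574 + 13) = 27575*(-32561) = -897869575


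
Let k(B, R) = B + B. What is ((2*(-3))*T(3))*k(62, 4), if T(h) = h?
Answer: -2232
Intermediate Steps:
k(B, R) = 2*B
((2*(-3))*T(3))*k(62, 4) = ((2*(-3))*3)*(2*62) = -6*3*124 = -18*124 = -2232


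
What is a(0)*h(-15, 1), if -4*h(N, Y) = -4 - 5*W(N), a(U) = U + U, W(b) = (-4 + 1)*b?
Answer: 0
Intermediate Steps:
W(b) = -3*b
a(U) = 2*U
h(N, Y) = 1 - 15*N/4 (h(N, Y) = -(-4 - (-15)*N)/4 = -(-4 + 15*N)/4 = 1 - 15*N/4)
a(0)*h(-15, 1) = (2*0)*(1 - 15/4*(-15)) = 0*(1 + 225/4) = 0*(229/4) = 0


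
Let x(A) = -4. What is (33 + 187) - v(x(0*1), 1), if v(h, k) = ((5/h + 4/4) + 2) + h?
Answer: 889/4 ≈ 222.25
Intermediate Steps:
v(h, k) = 3 + h + 5/h (v(h, k) = ((5/h + 4*(¼)) + 2) + h = ((5/h + 1) + 2) + h = ((1 + 5/h) + 2) + h = (3 + 5/h) + h = 3 + h + 5/h)
(33 + 187) - v(x(0*1), 1) = (33 + 187) - (3 - 4 + 5/(-4)) = 220 - (3 - 4 + 5*(-¼)) = 220 - (3 - 4 - 5/4) = 220 - 1*(-9/4) = 220 + 9/4 = 889/4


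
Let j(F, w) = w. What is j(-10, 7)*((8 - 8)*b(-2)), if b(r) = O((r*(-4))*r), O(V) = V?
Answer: 0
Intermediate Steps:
b(r) = -4*r² (b(r) = (r*(-4))*r = (-4*r)*r = -4*r²)
j(-10, 7)*((8 - 8)*b(-2)) = 7*((8 - 8)*(-4*(-2)²)) = 7*(0*(-4*4)) = 7*(0*(-16)) = 7*0 = 0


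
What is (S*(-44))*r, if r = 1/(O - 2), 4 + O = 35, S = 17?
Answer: -748/29 ≈ -25.793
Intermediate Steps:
O = 31 (O = -4 + 35 = 31)
r = 1/29 (r = 1/(31 - 2) = 1/29 ≈ 0.034483)
(S*(-44))*r = (17*(-44))*(1/29) = -748*1/29 = -748/29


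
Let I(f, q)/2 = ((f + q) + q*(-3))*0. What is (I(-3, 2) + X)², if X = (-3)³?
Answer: 729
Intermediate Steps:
I(f, q) = 0 (I(f, q) = 2*(((f + q) + q*(-3))*0) = 2*(((f + q) - 3*q)*0) = 2*((f - 2*q)*0) = 2*0 = 0)
X = -27
(I(-3, 2) + X)² = (0 - 27)² = (-27)² = 729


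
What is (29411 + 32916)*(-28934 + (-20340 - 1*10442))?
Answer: -3721919132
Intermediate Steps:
(29411 + 32916)*(-28934 + (-20340 - 1*10442)) = 62327*(-28934 + (-20340 - 10442)) = 62327*(-28934 - 30782) = 62327*(-59716) = -3721919132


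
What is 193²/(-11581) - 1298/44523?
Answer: -1673469365/515620863 ≈ -3.2455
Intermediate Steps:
193²/(-11581) - 1298/44523 = 37249*(-1/11581) - 1298*1/44523 = -37249/11581 - 1298/44523 = -1673469365/515620863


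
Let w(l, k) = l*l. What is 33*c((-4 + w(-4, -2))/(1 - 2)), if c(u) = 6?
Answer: 198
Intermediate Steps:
w(l, k) = l²
33*c((-4 + w(-4, -2))/(1 - 2)) = 33*6 = 198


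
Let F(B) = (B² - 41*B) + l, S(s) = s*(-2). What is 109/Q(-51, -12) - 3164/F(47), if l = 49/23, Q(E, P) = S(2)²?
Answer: -452037/104560 ≈ -4.3232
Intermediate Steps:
S(s) = -2*s
Q(E, P) = 16 (Q(E, P) = (-2*2)² = (-4)² = 16)
l = 49/23 (l = 49*(1/23) = 49/23 ≈ 2.1304)
F(B) = 49/23 + B² - 41*B (F(B) = (B² - 41*B) + 49/23 = 49/23 + B² - 41*B)
109/Q(-51, -12) - 3164/F(47) = 109/16 - 3164/(49/23 + 47² - 41*47) = 109*(1/16) - 3164/(49/23 + 2209 - 1927) = 109/16 - 3164/6535/23 = 109/16 - 3164*23/6535 = 109/16 - 72772/6535 = -452037/104560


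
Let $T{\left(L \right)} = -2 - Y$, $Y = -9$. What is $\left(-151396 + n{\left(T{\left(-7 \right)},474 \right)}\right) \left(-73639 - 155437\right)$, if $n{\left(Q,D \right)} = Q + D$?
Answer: $34571004540$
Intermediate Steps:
$T{\left(L \right)} = 7$ ($T{\left(L \right)} = -2 - -9 = -2 + 9 = 7$)
$n{\left(Q,D \right)} = D + Q$
$\left(-151396 + n{\left(T{\left(-7 \right)},474 \right)}\right) \left(-73639 - 155437\right) = \left(-151396 + \left(474 + 7\right)\right) \left(-73639 - 155437\right) = \left(-151396 + 481\right) \left(-229076\right) = \left(-150915\right) \left(-229076\right) = 34571004540$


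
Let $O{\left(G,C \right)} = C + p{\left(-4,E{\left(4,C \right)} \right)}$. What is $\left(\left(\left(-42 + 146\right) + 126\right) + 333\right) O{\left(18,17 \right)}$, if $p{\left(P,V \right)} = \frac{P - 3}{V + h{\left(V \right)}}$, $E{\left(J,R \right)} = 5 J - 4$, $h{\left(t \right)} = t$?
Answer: $\frac{302331}{32} \approx 9447.8$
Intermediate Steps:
$E{\left(J,R \right)} = -4 + 5 J$
$p{\left(P,V \right)} = \frac{-3 + P}{2 V}$ ($p{\left(P,V \right)} = \frac{P - 3}{V + V} = \frac{-3 + P}{2 V}$)
$O{\left(G,C \right)} = - \frac{7}{32} + C$ ($O{\left(G,C \right)} = C + \frac{-3 - 4}{2 \left(-4 + 5 \cdot 4\right)} = C + \frac{1}{2} \frac{1}{-4 + 20} \left(-7\right) = C + \frac{1}{2} \cdot \frac{1}{16} \left(-7\right) = C - \frac{7}{32} = - \frac{7}{32} + C$)
$\left(\left(\left(-42 + 146\right) + 126\right) + 333\right) O{\left(18,17 \right)} = \left(\left(\left(-42 + 146\right) + 126\right) + 333\right) \left(- \frac{7}{32} + 17\right) = \left(\left(104 + 126\right) + 333\right) \frac{537}{32} = \left(230 + 333\right) \frac{537}{32} = 563 \cdot \frac{537}{32} = \frac{302331}{32}$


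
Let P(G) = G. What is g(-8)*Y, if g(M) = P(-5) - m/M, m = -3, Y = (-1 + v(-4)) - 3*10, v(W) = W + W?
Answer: 1677/8 ≈ 209.63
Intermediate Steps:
v(W) = 2*W
Y = -39 (Y = (-1 + 2*(-4)) - 3*10 = (-1 - 8) - 30 = -9 - 30 = -39)
g(M) = -5 + 3/M (g(M) = -5 - (-3)/M = -5 + 3/M)
g(-8)*Y = (-5 + 3/(-8))*(-39) = (-5 + 3*(-1/8))*(-39) = (-5 - 3/8)*(-39) = -43/8*(-39) = 1677/8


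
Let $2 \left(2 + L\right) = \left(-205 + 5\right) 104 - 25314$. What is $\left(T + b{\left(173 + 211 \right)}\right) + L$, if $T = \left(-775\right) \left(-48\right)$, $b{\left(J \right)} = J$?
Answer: $14525$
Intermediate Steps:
$L = -23059$ ($L = -2 + \frac{\left(-205 + 5\right) 104 - 25314}{2} = -2 + \frac{\left(-200\right) 104 - 25314}{2} = -2 + \frac{-20800 - 25314}{2} = -2 + \frac{1}{2} \left(-46114\right) = -2 - 23057 = -23059$)
$T = 37200$
$\left(T + b{\left(173 + 211 \right)}\right) + L = \left(37200 + \left(173 + 211\right)\right) - 23059 = \left(37200 + 384\right) - 23059 = 37584 - 23059 = 14525$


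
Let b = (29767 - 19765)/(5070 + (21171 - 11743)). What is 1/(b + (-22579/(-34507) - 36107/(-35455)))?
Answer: 806250706415/1904854992681 ≈ 0.42326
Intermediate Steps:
b = 5001/7249 (b = 10002/(5070 + 9428) = 10002/14498 = 10002*(1/14498) = 5001/7249 ≈ 0.68989)
1/(b + (-22579/(-34507) - 36107/(-35455))) = 1/(5001/7249 + (-22579/(-34507) - 36107/(-35455))) = 1/(5001/7249 + (-22579*(-1/34507) - 36107*(-1/35455))) = 1/(5001/7249 + (22579/34507 + 36107/35455)) = 1/(5001/7249 + 2046482694/1223445685) = 1/(1904854992681/806250706415) = 806250706415/1904854992681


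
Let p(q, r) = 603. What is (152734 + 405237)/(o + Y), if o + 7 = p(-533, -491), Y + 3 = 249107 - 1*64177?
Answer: 557971/185523 ≈ 3.0076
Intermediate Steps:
Y = 184927 (Y = -3 + (249107 - 1*64177) = -3 + (249107 - 64177) = -3 + 184930 = 184927)
o = 596 (o = -7 + 603 = 596)
(152734 + 405237)/(o + Y) = (152734 + 405237)/(596 + 184927) = 557971/185523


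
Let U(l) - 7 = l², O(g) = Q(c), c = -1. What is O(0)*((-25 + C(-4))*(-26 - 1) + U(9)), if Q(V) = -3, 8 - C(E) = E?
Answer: -1317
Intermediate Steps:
C(E) = 8 - E
O(g) = -3
U(l) = 7 + l²
O(0)*((-25 + C(-4))*(-26 - 1) + U(9)) = -3*((-25 + (8 - 1*(-4)))*(-26 - 1) + (7 + 9²)) = -3*((-25 + (8 + 4))*(-27) + (7 + 81)) = -3*((-25 + 12)*(-27) + 88) = -3*(-13*(-27) + 88) = -3*(351 + 88) = -3*439 = -1317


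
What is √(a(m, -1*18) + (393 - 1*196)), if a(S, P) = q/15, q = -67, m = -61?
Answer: 38*√30/15 ≈ 13.876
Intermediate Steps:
a(S, P) = -67/15
√(a(m, -1*18) + (393 - 1*196)) = √(-67/15 + (393 - 1*196)) = √(-67/15 + (393 - 196)) = √(-67/15 + 197) = √(2888/15) = 38*√30/15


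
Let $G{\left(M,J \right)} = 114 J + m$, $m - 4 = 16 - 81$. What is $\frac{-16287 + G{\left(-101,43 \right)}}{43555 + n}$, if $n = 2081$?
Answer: $- \frac{5723}{22818} \approx -0.25081$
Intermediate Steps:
$m = -61$ ($m = 4 + \left(16 - 81\right) = 4 - 65 = -61$)
$G{\left(M,J \right)} = -61 + 114 J$ ($G{\left(M,J \right)} = 114 J - 61 = -61 + 114 J$)
$\frac{-16287 + G{\left(-101,43 \right)}}{43555 + n} = \frac{-16287 + \left(-61 + 114 \cdot 43\right)}{43555 + 2081} = \frac{-16287 + \left(-61 + 4902\right)}{45636} = \left(-16287 + 4841\right) \frac{1}{45636} = \left(-11446\right) \frac{1}{45636} = - \frac{5723}{22818}$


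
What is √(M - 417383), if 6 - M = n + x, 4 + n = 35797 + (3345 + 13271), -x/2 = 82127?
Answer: 18*I*√943 ≈ 552.75*I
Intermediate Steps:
x = -164254 (x = -2*82127 = -164254)
n = 52409 (n = -4 + (35797 + (3345 + 13271)) = -4 + (35797 + 16616) = -4 + 52413 = 52409)
M = 111851 (M = 6 - (52409 - 164254) = 6 - 1*(-111845) = 6 + 111845 = 111851)
√(M - 417383) = √(111851 - 417383) = √(-305532) = 18*I*√943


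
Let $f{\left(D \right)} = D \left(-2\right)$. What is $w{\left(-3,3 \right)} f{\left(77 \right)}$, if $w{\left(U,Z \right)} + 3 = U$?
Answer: $924$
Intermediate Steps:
$f{\left(D \right)} = - 2 D$
$w{\left(U,Z \right)} = -3 + U$
$w{\left(-3,3 \right)} f{\left(77 \right)} = \left(-3 - 3\right) \left(\left(-2\right) 77\right) = \left(-6\right) \left(-154\right) = 924$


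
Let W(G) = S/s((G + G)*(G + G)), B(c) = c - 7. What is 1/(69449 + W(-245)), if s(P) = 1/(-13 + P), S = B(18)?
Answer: 1/2710406 ≈ 3.6895e-7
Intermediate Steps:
B(c) = -7 + c
S = 11 (S = -7 + 18 = 11)
W(G) = -143 + 44*G² (W(G) = 11/(1/(-13 + (G + G)*(G + G))) = 11/(1/(-13 + (2*G)*(2*G))) = 11/(1/(-13 + 4*G²)) = 11*(-13 + 4*G²) = -143 + 44*G²)
1/(69449 + W(-245)) = 1/(69449 + (-143 + 44*(-245)²)) = 1/(69449 + (-143 + 44*60025)) = 1/(69449 + (-143 + 2641100)) = 1/(69449 + 2640957) = 1/2710406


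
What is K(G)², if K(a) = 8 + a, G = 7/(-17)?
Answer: 16641/289 ≈ 57.581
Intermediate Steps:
G = -7/17 (G = 7*(-1/17) = -7/17 ≈ -0.41176)
K(G)² = (8 - 7/17)² = (129/17)² = 16641/289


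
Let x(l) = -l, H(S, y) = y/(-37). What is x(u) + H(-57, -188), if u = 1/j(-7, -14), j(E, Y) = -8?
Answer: 1541/296 ≈ 5.2061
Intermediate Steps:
H(S, y) = -y/37 (H(S, y) = y*(-1/37) = -y/37)
u = -⅛ (u = 1/(-8) = -⅛ ≈ -0.12500)
x(u) + H(-57, -188) = -1*(-⅛) - 1/37*(-188) = ⅛ + 188/37 = 1541/296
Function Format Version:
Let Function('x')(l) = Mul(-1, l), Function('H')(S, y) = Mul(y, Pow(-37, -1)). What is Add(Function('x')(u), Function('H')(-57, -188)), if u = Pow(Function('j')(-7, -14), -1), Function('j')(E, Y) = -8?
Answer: Rational(1541, 296) ≈ 5.2061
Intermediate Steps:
Function('H')(S, y) = Mul(Rational(-1, 37), y) (Function('H')(S, y) = Mul(y, Rational(-1, 37)) = Mul(Rational(-1, 37), y))
u = Rational(-1, 8) (u = Pow(-8, -1) = Rational(-1, 8) ≈ -0.12500)
Add(Function('x')(u), Function('H')(-57, -188)) = Add(Mul(-1, Rational(-1, 8)), Mul(Rational(-1, 37), -188)) = Add(Rational(1, 8), Rational(188, 37)) = Rational(1541, 296)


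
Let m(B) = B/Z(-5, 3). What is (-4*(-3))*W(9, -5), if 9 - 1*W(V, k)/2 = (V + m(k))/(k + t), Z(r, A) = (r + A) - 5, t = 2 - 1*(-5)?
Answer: 696/7 ≈ 99.429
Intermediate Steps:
t = 7 (t = 2 + 5 = 7)
Z(r, A) = -5 + A + r (Z(r, A) = (A + r) - 5 = -5 + A + r)
m(B) = -B/7 (m(B) = B/(-5 + 3 - 5) = B/(-7) = B*(-⅐) = -B/7)
W(V, k) = 18 - 2*(V - k/7)/(7 + k) (W(V, k) = 18 - 2*(V - k/7)/(k + 7) = 18 - 2*(V - k/7)/(7 + k))
(-4*(-3))*W(9, -5) = (-4*(-3))*(2*(441 - 7*9 + 64*(-5))/(7*(7 - 5))) = 12*((2/7)*(441 - 63 - 320)/2) = 12*((2/7)*(½)*58) = 12*(58/7) = 696/7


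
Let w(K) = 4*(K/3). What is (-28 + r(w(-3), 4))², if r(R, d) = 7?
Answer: 441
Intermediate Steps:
w(K) = 4*K/3 (w(K) = 4*(K*(⅓)) = 4*(K/3) = 4*K/3)
(-28 + r(w(-3), 4))² = (-28 + 7)² = (-21)² = 441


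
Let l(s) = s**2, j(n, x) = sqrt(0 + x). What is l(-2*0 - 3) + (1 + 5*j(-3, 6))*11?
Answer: 20 + 55*sqrt(6) ≈ 154.72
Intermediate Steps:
j(n, x) = sqrt(x)
l(-2*0 - 3) + (1 + 5*j(-3, 6))*11 = (-2*0 - 3)**2 + (1 + 5*sqrt(6))*11 = (0 - 3)**2 + (11 + 55*sqrt(6)) = (-3)**2 + (11 + 55*sqrt(6)) = 9 + (11 + 55*sqrt(6)) = 20 + 55*sqrt(6)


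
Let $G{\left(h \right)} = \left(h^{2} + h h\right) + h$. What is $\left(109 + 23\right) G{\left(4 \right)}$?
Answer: $4752$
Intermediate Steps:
$G{\left(h \right)} = h + 2 h^{2}$ ($G{\left(h \right)} = \left(h^{2} + h^{2}\right) + h = 2 h^{2} + h = h + 2 h^{2}$)
$\left(109 + 23\right) G{\left(4 \right)} = \left(109 + 23\right) 4 \left(1 + 2 \cdot 4\right) = 132 \cdot 4 \left(1 + 8\right) = 132 \cdot 4 \cdot 9 = 132 \cdot 36 = 4752$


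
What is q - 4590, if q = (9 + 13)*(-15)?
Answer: -4920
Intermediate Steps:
q = -330 (q = 22*(-15) = -330)
q - 4590 = -330 - 4590 = -4920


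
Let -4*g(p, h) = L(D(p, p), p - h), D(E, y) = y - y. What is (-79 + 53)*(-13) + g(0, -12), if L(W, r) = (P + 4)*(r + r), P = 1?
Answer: 308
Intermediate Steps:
D(E, y) = 0
L(W, r) = 10*r (L(W, r) = (1 + 4)*(r + r) = 5*(2*r) = 10*r)
g(p, h) = -5*p/2 + 5*h/2 (g(p, h) = -5*(p - h)/2 = -(-10*h + 10*p)/4 = -5*p/2 + 5*h/2)
(-79 + 53)*(-13) + g(0, -12) = (-79 + 53)*(-13) + (-5/2*0 + (5/2)*(-12)) = -26*(-13) + (0 - 30) = 338 - 30 = 308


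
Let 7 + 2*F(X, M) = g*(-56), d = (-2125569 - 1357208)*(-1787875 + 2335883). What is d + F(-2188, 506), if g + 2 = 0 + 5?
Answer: -3817179316607/2 ≈ -1.9086e+12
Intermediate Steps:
d = -1908589658216 (d = -3482777*548008 = -1908589658216)
g = 3 (g = -2 + (0 + 5) = -2 + 5 = 3)
F(X, M) = -175/2 (F(X, M) = -7/2 + (3*(-56))/2 = -7/2 + (1/2)*(-168) = -7/2 - 84 = -175/2)
d + F(-2188, 506) = -1908589658216 - 175/2 = -3817179316607/2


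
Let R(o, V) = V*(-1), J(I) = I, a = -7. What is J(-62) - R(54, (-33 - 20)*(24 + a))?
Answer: -963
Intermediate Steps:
R(o, V) = -V
J(-62) - R(54, (-33 - 20)*(24 + a)) = -62 - (-1)*(-33 - 20)*(24 - 7) = -62 - (-1)*(-53*17) = -62 - (-1)*(-901) = -62 - 1*901 = -62 - 901 = -963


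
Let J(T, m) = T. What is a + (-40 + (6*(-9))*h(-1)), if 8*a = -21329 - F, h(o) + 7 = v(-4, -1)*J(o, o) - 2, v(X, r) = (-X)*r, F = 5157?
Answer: -12323/4 ≈ -3080.8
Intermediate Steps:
v(X, r) = -X*r
h(o) = -9 - 4*o (h(o) = -7 + ((-1*(-4)*(-1))*o - 2) = -7 + (-4*o - 2) = -7 + (-2 - 4*o) = -9 - 4*o)
a = -13243/4 (a = (-21329 - 1*5157)/8 = (-21329 - 5157)/8 = (⅛)*(-26486) = -13243/4 ≈ -3310.8)
a + (-40 + (6*(-9))*h(-1)) = -13243/4 + (-40 + (6*(-9))*(-9 - 4*(-1))) = -13243/4 + (-40 - 54*(-9 + 4)) = -13243/4 + (-40 - 54*(-5)) = -13243/4 + (-40 + 270) = -13243/4 + 230 = -12323/4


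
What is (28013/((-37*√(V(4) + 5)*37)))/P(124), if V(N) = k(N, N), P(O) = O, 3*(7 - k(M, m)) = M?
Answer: -28013*√6/1358048 ≈ -0.050527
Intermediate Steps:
k(M, m) = 7 - M/3
V(N) = 7 - N/3
(28013/((-37*√(V(4) + 5)*37)))/P(124) = (28013/((-37*√((7 - ⅓*4) + 5)*37)))/124 = (28013/((-37*√((7 - 4/3) + 5)*37)))*(1/124) = (28013/((-37*√(17/3 + 5)*37)))*(1/124) = (28013/((-148*√6/3*37)))*(1/124) = (28013/((-5476*√6/3)))*(1/124) = (28013*(-√6/10952))*(1/124) = -28013*√6/10952*(1/124) = -28013*√6/1358048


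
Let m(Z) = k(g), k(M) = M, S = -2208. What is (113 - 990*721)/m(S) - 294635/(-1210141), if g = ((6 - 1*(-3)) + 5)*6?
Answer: -863625049117/101651844 ≈ -8495.9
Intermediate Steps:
g = 84 (g = ((6 + 3) + 5)*6 = (9 + 5)*6 = 14*6 = 84)
m(Z) = 84
(113 - 990*721)/m(S) - 294635/(-1210141) = (113 - 990*721)/84 - 294635/(-1210141) = (113 - 713790)*(1/84) - 294635*(-1/1210141) = -713677*1/84 + 294635/1210141 = -713677/84 + 294635/1210141 = -863625049117/101651844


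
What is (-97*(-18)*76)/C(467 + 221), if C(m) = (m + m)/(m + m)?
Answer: 132696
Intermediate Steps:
C(m) = 1 (C(m) = (2*m)/((2*m)) = (2*m)*(1/(2*m)) = 1)
(-97*(-18)*76)/C(467 + 221) = (-97*(-18)*76)/1 = (1746*76)*1 = 132696*1 = 132696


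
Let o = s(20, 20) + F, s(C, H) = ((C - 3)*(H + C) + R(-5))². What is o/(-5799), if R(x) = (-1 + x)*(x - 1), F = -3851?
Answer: -508805/5799 ≈ -87.740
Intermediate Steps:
R(x) = (-1 + x)² (R(x) = (-1 + x)*(-1 + x) = (-1 + x)²)
s(C, H) = (36 + (-3 + C)*(C + H))² (s(C, H) = ((C - 3)*(H + C) + (-1 - 5)²)² = ((-3 + C)*(C + H) + (-6)²)² = ((-3 + C)*(C + H) + 36)² = (36 + (-3 + C)*(C + H))²)
o = 508805 (o = (36 + 20² - 3*20 - 3*20 + 20*20)² - 3851 = (36 + 400 - 60 - 60 + 400)² - 3851 = 716² - 3851 = 512656 - 3851 = 508805)
o/(-5799) = 508805/(-5799) = 508805*(-1/5799) = -508805/5799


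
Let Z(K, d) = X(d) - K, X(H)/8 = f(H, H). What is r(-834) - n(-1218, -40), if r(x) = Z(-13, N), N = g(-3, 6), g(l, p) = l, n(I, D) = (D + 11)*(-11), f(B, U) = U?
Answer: -330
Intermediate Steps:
n(I, D) = -121 - 11*D (n(I, D) = (11 + D)*(-11) = -121 - 11*D)
X(H) = 8*H
N = -3
Z(K, d) = -K + 8*d (Z(K, d) = 8*d - K = -K + 8*d)
r(x) = -11 (r(x) = -1*(-13) + 8*(-3) = 13 - 24 = -11)
r(-834) - n(-1218, -40) = -11 - (-121 - 11*(-40)) = -11 - (-121 + 440) = -11 - 1*319 = -11 - 319 = -330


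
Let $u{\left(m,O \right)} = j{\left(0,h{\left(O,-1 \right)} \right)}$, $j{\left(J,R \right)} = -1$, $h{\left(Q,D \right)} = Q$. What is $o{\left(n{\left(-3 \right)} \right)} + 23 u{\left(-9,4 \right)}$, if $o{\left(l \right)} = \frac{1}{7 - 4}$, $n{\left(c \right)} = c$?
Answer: $- \frac{68}{3} \approx -22.667$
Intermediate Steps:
$o{\left(l \right)} = \frac{1}{3}$
$u{\left(m,O \right)} = -1$
$o{\left(n{\left(-3 \right)} \right)} + 23 u{\left(-9,4 \right)} = \frac{1}{3} + 23 \left(-1\right) = \frac{1}{3} - 23 = - \frac{68}{3}$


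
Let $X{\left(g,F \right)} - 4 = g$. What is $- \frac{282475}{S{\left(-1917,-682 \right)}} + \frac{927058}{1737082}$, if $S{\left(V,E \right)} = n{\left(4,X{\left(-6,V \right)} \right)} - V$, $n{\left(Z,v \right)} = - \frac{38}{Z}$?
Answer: $- \frac{97782774963}{662696783} \approx -147.55$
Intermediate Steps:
$X{\left(g,F \right)} = 4 + g$
$S{\left(V,E \right)} = - \frac{19}{2} - V$ ($S{\left(V,E \right)} = - \frac{38}{4} - V = \left(-38\right) \frac{1}{4} - V = - \frac{19}{2} - V$)
$- \frac{282475}{S{\left(-1917,-682 \right)}} + \frac{927058}{1737082} = - \frac{282475}{- \frac{19}{2} - -1917} + \frac{927058}{1737082} = - \frac{282475}{- \frac{19}{2} + 1917} + 927058 \cdot \frac{1}{1737082} = - \frac{282475}{\frac{3815}{2}} + \frac{463529}{868541} = \left(-282475\right) \frac{2}{3815} + \frac{463529}{868541} = - \frac{112990}{763} + \frac{463529}{868541} = - \frac{97782774963}{662696783}$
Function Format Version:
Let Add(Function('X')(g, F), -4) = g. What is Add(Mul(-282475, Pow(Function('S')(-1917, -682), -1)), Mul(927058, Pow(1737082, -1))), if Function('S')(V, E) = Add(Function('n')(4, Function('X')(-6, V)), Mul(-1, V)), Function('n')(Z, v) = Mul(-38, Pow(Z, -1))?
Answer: Rational(-97782774963, 662696783) ≈ -147.55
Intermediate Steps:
Function('X')(g, F) = Add(4, g)
Function('S')(V, E) = Add(Rational(-19, 2), Mul(-1, V)) (Function('S')(V, E) = Add(Mul(-38, Pow(4, -1)), Mul(-1, V)) = Add(Mul(-38, Rational(1, 4)), Mul(-1, V)) = Add(Rational(-19, 2), Mul(-1, V)))
Add(Mul(-282475, Pow(Function('S')(-1917, -682), -1)), Mul(927058, Pow(1737082, -1))) = Add(Mul(-282475, Pow(Add(Rational(-19, 2), Mul(-1, -1917)), -1)), Mul(927058, Pow(1737082, -1))) = Add(Mul(-282475, Pow(Add(Rational(-19, 2), 1917), -1)), Mul(927058, Rational(1, 1737082))) = Add(Mul(-282475, Pow(Rational(3815, 2), -1)), Rational(463529, 868541)) = Add(Mul(-282475, Rational(2, 3815)), Rational(463529, 868541)) = Add(Rational(-112990, 763), Rational(463529, 868541)) = Rational(-97782774963, 662696783)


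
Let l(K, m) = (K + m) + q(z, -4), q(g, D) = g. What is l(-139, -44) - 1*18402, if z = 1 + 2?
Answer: -18582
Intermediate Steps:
z = 3
l(K, m) = 3 + K + m (l(K, m) = (K + m) + 3 = 3 + K + m)
l(-139, -44) - 1*18402 = (3 - 139 - 44) - 1*18402 = -180 - 18402 = -18582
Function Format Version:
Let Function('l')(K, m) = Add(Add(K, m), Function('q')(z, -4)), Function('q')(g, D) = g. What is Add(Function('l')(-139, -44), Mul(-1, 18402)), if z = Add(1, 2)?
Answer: -18582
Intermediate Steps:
z = 3
Function('l')(K, m) = Add(3, K, m) (Function('l')(K, m) = Add(Add(K, m), 3) = Add(3, K, m))
Add(Function('l')(-139, -44), Mul(-1, 18402)) = Add(Add(3, -139, -44), Mul(-1, 18402)) = Add(-180, -18402) = -18582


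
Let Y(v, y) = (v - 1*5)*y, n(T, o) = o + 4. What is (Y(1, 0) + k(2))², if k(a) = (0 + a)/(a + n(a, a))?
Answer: 1/16 ≈ 0.062500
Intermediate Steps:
n(T, o) = 4 + o
k(a) = a/(4 + 2*a) (k(a) = (0 + a)/(a + (4 + a)) = a/(4 + 2*a))
Y(v, y) = y*(-5 + v) (Y(v, y) = (v - 5)*y = (-5 + v)*y = y*(-5 + v))
(Y(1, 0) + k(2))² = (0*(-5 + 1) + (½)*2/(2 + 2))² = (0*(-4) + (½)*2/4)² = (0 + (½)*2*(¼))² = (0 + ¼)² = (¼)² = 1/16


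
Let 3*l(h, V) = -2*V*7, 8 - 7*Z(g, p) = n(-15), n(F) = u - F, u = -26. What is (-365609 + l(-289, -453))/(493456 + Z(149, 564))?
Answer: -2544465/3454211 ≈ -0.73663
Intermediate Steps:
n(F) = -26 - F
Z(g, p) = 19/7 (Z(g, p) = 8/7 - (-26 - 1*(-15))/7 = 8/7 - (-26 + 15)/7 = 8/7 - 1/7*(-11) = 8/7 + 11/7 = 19/7)
l(h, V) = -14*V/3 (l(h, V) = (-2*V*7)/3 = (-14*V)/3 = -14*V/3)
(-365609 + l(-289, -453))/(493456 + Z(149, 564)) = (-365609 - 14/3*(-453))/(493456 + 19/7) = (-365609 + 2114)/(3454211/7) = -363495*7/3454211 = -2544465/3454211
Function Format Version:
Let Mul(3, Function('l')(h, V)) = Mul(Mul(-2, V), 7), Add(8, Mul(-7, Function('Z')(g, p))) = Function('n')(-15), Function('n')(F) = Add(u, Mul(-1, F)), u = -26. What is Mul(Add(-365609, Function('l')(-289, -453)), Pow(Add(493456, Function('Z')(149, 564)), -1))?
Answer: Rational(-2544465, 3454211) ≈ -0.73663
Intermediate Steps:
Function('n')(F) = Add(-26, Mul(-1, F))
Function('Z')(g, p) = Rational(19, 7) (Function('Z')(g, p) = Add(Rational(8, 7), Mul(Rational(-1, 7), Add(-26, Mul(-1, -15)))) = Add(Rational(8, 7), Mul(Rational(-1, 7), Add(-26, 15))) = Add(Rational(8, 7), Mul(Rational(-1, 7), -11)) = Add(Rational(8, 7), Rational(11, 7)) = Rational(19, 7))
Function('l')(h, V) = Mul(Rational(-14, 3), V) (Function('l')(h, V) = Mul(Rational(1, 3), Mul(Mul(-2, V), 7)) = Mul(Rational(1, 3), Mul(-14, V)) = Mul(Rational(-14, 3), V))
Mul(Add(-365609, Function('l')(-289, -453)), Pow(Add(493456, Function('Z')(149, 564)), -1)) = Mul(Add(-365609, Mul(Rational(-14, 3), -453)), Pow(Add(493456, Rational(19, 7)), -1)) = Mul(Add(-365609, 2114), Pow(Rational(3454211, 7), -1)) = Mul(-363495, Rational(7, 3454211)) = Rational(-2544465, 3454211)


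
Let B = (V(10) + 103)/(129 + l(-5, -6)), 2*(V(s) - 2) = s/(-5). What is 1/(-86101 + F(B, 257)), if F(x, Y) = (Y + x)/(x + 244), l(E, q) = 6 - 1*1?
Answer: -16400/1412039129 ≈ -1.1614e-5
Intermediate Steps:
l(E, q) = 5 (l(E, q) = 6 - 1 = 5)
V(s) = 2 - s/10 (V(s) = 2 + (s/(-5))/2 = 2 + (s*(-1/5))/2 = 2 + (-s/5)/2 = 2 - s/10)
B = 52/67 (B = ((2 - 1/10*10) + 103)/(129 + 5) = ((2 - 1) + 103)/134 = (1 + 103)*(1/134) = 104*(1/134) = 52/67 ≈ 0.77612)
F(x, Y) = (Y + x)/(244 + x)
1/(-86101 + F(B, 257)) = 1/(-86101 + (257 + 52/67)/(244 + 52/67)) = 1/(-86101 + (17271/67)/(16400/67)) = 1/(-86101 + (67/16400)*(17271/67)) = 1/(-86101 + 17271/16400) = 1/(-1412039129/16400) = -16400/1412039129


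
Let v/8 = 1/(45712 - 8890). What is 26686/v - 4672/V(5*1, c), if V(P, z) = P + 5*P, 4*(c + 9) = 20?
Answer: 3684864923/30 ≈ 1.2283e+8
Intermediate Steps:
c = -4 (c = -9 + (¼)*20 = -9 + 5 = -4)
V(P, z) = 6*P
v = 4/18411 (v = 8/(45712 - 8890) = 8/36822 = 8*(1/36822) = 4/18411 ≈ 0.00021726)
26686/v - 4672/V(5*1, c) = 26686/(4/18411) - 4672/(6*(5*1)) = 26686*(18411/4) - 4672/(6*5) = 245657973/2 - 4672/30 = 245657973/2 - 4672*1/30 = 245657973/2 - 2336/15 = 3684864923/30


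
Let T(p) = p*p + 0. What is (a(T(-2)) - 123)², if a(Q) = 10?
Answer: 12769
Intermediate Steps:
T(p) = p² (T(p) = p² + 0 = p²)
(a(T(-2)) - 123)² = (10 - 123)² = (-113)² = 12769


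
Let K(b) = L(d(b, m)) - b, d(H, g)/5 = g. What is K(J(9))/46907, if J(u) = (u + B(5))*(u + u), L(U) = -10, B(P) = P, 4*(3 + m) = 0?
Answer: -262/46907 ≈ -0.0055855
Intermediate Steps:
m = -3 (m = -3 + (¼)*0 = -3 + 0 = -3)
d(H, g) = 5*g
J(u) = 2*u*(5 + u) (J(u) = (u + 5)*(u + u) = (5 + u)*(2*u) = 2*u*(5 + u))
K(b) = -10 - b
K(J(9))/46907 = (-10 - 2*9*(5 + 9))/46907 = (-10 - 2*9*14)*(1/46907) = (-10 - 1*252)*(1/46907) = (-10 - 252)*(1/46907) = -262*1/46907 = -262/46907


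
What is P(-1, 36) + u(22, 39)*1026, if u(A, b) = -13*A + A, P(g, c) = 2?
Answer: -270862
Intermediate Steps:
u(A, b) = -12*A
P(-1, 36) + u(22, 39)*1026 = 2 - 12*22*1026 = 2 - 264*1026 = 2 - 270864 = -270862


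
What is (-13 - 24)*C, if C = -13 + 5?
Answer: 296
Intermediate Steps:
C = -8
(-13 - 24)*C = (-13 - 24)*(-8) = -37*(-8) = 296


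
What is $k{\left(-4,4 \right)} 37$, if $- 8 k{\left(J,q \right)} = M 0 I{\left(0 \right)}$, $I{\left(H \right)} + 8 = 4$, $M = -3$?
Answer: $0$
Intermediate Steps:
$I{\left(H \right)} = -4$ ($I{\left(H \right)} = -8 + 4 = -4$)
$k{\left(J,q \right)} = 0$ ($k{\left(J,q \right)} = - \frac{\left(-3\right) 0 \left(-4\right)}{8} = - \frac{0 \left(-4\right)}{8} = \left(- \frac{1}{8}\right) 0 = 0$)
$k{\left(-4,4 \right)} 37 = 0 \cdot 37 = 0$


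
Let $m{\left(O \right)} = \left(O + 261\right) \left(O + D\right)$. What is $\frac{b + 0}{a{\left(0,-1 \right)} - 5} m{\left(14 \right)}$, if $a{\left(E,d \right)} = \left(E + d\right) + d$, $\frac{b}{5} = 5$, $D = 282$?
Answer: $- \frac{2035000}{7} \approx -2.9071 \cdot 10^{5}$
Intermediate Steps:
$b = 25$ ($b = 5 \cdot 5 = 25$)
$m{\left(O \right)} = \left(261 + O\right) \left(282 + O\right)$ ($m{\left(O \right)} = \left(O + 261\right) \left(O + 282\right) = \left(261 + O\right) \left(282 + O\right)$)
$a{\left(E,d \right)} = E + 2 d$
$\frac{b + 0}{a{\left(0,-1 \right)} - 5} m{\left(14 \right)} = \frac{25 + 0}{\left(0 + 2 \left(-1\right)\right) - 5} \left(73602 + 14^{2} + 543 \cdot 14\right) = \frac{25}{\left(0 - 2\right) - 5} \left(73602 + 196 + 7602\right) = \frac{25}{-2 - 5} \cdot 81400 = \frac{25}{-7} \cdot 81400 = 25 \left(- \frac{1}{7}\right) 81400 = \left(- \frac{25}{7}\right) 81400 = - \frac{2035000}{7}$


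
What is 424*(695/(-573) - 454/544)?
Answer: -16912883/19482 ≈ -868.13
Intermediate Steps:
424*(695/(-573) - 454/544) = 424*(695*(-1/573) - 454*1/544) = 424*(-695/573 - 227/272) = 424*(-319111/155856) = -16912883/19482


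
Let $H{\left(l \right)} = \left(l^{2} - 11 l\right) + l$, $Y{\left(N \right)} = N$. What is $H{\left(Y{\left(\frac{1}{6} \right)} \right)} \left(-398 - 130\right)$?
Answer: $\frac{2596}{3} \approx 865.33$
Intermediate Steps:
$H{\left(l \right)} = l^{2} - 10 l$
$H{\left(Y{\left(\frac{1}{6} \right)} \right)} \left(-398 - 130\right) = \frac{-10 + \frac{1}{6}}{6} \left(-398 - 130\right) = \frac{-10 + \frac{1}{6}}{6} \left(-528\right) = \frac{1}{6} \left(- \frac{59}{6}\right) \left(-528\right) = \left(- \frac{59}{36}\right) \left(-528\right) = \frac{2596}{3}$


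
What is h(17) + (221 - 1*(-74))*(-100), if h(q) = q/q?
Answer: -29499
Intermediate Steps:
h(q) = 1
h(17) + (221 - 1*(-74))*(-100) = 1 + (221 - 1*(-74))*(-100) = 1 + (221 + 74)*(-100) = 1 + 295*(-100) = 1 - 29500 = -29499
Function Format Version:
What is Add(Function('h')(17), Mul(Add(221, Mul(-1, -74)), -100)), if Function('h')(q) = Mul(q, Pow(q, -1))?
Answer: -29499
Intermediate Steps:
Function('h')(q) = 1
Add(Function('h')(17), Mul(Add(221, Mul(-1, -74)), -100)) = Add(1, Mul(Add(221, Mul(-1, -74)), -100)) = Add(1, Mul(Add(221, 74), -100)) = Add(1, Mul(295, -100)) = Add(1, -29500) = -29499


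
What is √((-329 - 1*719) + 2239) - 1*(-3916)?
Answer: 3916 + √1191 ≈ 3950.5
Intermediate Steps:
√((-329 - 1*719) + 2239) - 1*(-3916) = √((-329 - 719) + 2239) + 3916 = √(-1048 + 2239) + 3916 = √1191 + 3916 = 3916 + √1191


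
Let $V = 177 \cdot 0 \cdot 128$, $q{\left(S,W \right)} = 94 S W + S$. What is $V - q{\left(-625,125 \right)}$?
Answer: $7344375$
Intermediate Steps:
$q{\left(S,W \right)} = S + 94 S W$ ($q{\left(S,W \right)} = 94 S W + S = S + 94 S W$)
$V = 0$ ($V = 177 \cdot 0 = 0$)
$V - q{\left(-625,125 \right)} = 0 - - 625 \left(1 + 94 \cdot 125\right) = 0 - - 625 \left(1 + 11750\right) = 0 - \left(-625\right) 11751 = 0 - -7344375 = 0 + 7344375 = 7344375$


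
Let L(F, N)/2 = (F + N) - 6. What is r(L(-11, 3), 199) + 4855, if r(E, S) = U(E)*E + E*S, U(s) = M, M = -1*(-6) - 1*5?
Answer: -745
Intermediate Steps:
L(F, N) = -12 + 2*F + 2*N (L(F, N) = 2*((F + N) - 6) = 2*(-6 + F + N) = -12 + 2*F + 2*N)
M = 1 (M = 6 - 5 = 1)
U(s) = 1
r(E, S) = E + E*S (r(E, S) = 1*E + E*S = E + E*S)
r(L(-11, 3), 199) + 4855 = (-12 + 2*(-11) + 2*3)*(1 + 199) + 4855 = (-12 - 22 + 6)*200 + 4855 = -28*200 + 4855 = -5600 + 4855 = -745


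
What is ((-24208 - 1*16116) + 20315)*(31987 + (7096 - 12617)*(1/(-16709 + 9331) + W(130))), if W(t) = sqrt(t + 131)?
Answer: -277778599439/434 + 331409067*sqrt(29) ≈ 1.1446e+9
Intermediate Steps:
W(t) = sqrt(131 + t)
((-24208 - 1*16116) + 20315)*(31987 + (7096 - 12617)*(1/(-16709 + 9331) + W(130))) = ((-24208 - 1*16116) + 20315)*(31987 + (7096 - 12617)*(1/(-16709 + 9331) + sqrt(131 + 130))) = ((-24208 - 16116) + 20315)*(31987 - 5521*(1/(-7378) + sqrt(261))) = (-40324 + 20315)*(31987 - 5521*(-1/7378 + 3*sqrt(29))) = -20009*(31987 + (5521/7378 - 16563*sqrt(29))) = -20009*(236005607/7378 - 16563*sqrt(29)) = -277778599439/434 + 331409067*sqrt(29)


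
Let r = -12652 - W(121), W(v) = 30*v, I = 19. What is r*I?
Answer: -309358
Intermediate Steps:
r = -16282 (r = -12652 - 30*121 = -12652 - 1*3630 = -12652 - 3630 = -16282)
r*I = -16282*19 = -309358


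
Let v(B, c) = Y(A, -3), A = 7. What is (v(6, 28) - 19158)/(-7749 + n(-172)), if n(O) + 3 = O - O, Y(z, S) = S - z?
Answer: 2396/969 ≈ 2.4727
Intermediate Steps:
v(B, c) = -10 (v(B, c) = -3 - 1*7 = -3 - 7 = -10)
n(O) = -3 (n(O) = -3 + (O - O) = -3 + 0 = -3)
(v(6, 28) - 19158)/(-7749 + n(-172)) = (-10 - 19158)/(-7749 - 3) = -19168/(-7752) = -19168*(-1/7752) = 2396/969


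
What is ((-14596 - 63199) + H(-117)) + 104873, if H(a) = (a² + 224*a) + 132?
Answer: 14691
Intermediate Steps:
H(a) = 132 + a² + 224*a
((-14596 - 63199) + H(-117)) + 104873 = ((-14596 - 63199) + (132 + (-117)² + 224*(-117))) + 104873 = (-77795 + (132 + 13689 - 26208)) + 104873 = (-77795 - 12387) + 104873 = -90182 + 104873 = 14691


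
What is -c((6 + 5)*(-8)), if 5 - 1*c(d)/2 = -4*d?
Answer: 694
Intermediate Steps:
c(d) = 10 + 8*d (c(d) = 10 - (-8)*d = 10 + 8*d)
-c((6 + 5)*(-8)) = -(10 + 8*((6 + 5)*(-8))) = -(10 + 8*(11*(-8))) = -(10 + 8*(-88)) = -(10 - 704) = -1*(-694) = 694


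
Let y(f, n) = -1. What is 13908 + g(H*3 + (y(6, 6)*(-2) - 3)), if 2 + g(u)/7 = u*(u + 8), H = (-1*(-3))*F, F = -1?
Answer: 14034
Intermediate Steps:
H = -3 (H = -1*(-3)*(-1) = 3*(-1) = -3)
g(u) = -14 + 7*u*(8 + u) (g(u) = -14 + 7*(u*(u + 8)) = -14 + 7*(u*(8 + u)) = -14 + 7*u*(8 + u))
13908 + g(H*3 + (y(6, 6)*(-2) - 3)) = 13908 + (-14 + 7*(-3*3 + (-1*(-2) - 3))**2 + 56*(-3*3 + (-1*(-2) - 3))) = 13908 + (-14 + 7*(-9 + (2 - 3))**2 + 56*(-9 + (2 - 3))) = 13908 + (-14 + 7*(-9 - 1)**2 + 56*(-9 - 1)) = 13908 + (-14 + 7*(-10)**2 + 56*(-10)) = 13908 + (-14 + 7*100 - 560) = 13908 + (-14 + 700 - 560) = 13908 + 126 = 14034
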